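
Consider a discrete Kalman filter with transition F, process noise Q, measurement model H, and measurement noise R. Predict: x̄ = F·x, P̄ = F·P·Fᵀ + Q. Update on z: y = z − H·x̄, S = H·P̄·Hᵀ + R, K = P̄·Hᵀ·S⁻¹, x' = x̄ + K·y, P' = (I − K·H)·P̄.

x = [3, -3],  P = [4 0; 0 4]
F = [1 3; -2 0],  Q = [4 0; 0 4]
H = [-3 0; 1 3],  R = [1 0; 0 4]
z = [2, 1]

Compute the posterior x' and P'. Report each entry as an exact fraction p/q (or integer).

x̄ = F·x = [-6, -6]
P̄ = F·P·Fᵀ + Q = [44 -8; -8 20]
y = z − H·x̄ = [-16, 25]
S = H·P̄·Hᵀ + R = [397 -60; -60 180]
K = P̄·Hᵀ·S⁻¹ = [-376/1131 1/3393; 124/1131 5521/16965]
x' = x̄ + K·y = [-2285/3393, 1295/3393]
P' = (I − K·H)·P̄ = [376/3393 -124/3393; -124/3393 7568/16965]

x' = [-2285/3393, 1295/3393]
P' = [376/3393 -124/3393; -124/3393 7568/16965]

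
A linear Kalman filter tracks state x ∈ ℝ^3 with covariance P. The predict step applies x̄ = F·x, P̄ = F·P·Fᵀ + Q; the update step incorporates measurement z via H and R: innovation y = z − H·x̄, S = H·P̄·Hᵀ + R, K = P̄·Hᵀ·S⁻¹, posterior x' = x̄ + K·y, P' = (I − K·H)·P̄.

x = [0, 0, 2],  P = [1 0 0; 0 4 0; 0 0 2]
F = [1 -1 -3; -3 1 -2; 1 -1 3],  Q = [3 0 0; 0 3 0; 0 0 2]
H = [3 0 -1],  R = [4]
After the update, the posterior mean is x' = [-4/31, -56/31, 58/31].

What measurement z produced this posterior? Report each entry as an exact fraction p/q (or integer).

z = [-2]

x̄ = F·x = [-6, -4, 6]
P̄ = F·P·Fᵀ + Q = [26 5 -13; 5 24 -19; -13 -19 25]
S = H·P̄·Hᵀ + R = [341]
K = P̄·Hᵀ·S⁻¹ = [91/341; 34/341; -64/341]
x' − x̄ = [182/31, 68/31, -128/31] = K·y
y = (KᵀK)⁻¹·Kᵀ·(x' − x̄) = [22]
z = y + H·x̄ = [22] + [-24] = [-2]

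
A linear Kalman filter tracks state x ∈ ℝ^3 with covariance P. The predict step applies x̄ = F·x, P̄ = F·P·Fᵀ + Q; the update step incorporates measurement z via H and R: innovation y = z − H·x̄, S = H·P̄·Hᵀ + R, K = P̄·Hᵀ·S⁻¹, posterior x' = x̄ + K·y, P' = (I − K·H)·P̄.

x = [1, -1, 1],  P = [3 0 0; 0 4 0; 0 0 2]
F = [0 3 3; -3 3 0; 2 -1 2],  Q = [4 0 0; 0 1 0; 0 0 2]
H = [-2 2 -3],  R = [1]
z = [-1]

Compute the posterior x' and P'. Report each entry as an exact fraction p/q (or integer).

x̄ = F·x = [0, -6, 5]
P̄ = F·P·Fᵀ + Q = [58 36 0; 36 64 -30; 0 -30 26]
y = z − H·x̄ = [26]
S = H·P̄·Hᵀ + R = [795]
K = P̄·Hᵀ·S⁻¹ = [-44/795; 146/795; -46/265]
x' = x̄ + K·y = [-1144/795, -974/795, 129/265]
P' = (I − K·H)·P̄ = [44174/795 35044/795 -2024/265; 35044/795 29564/795 -1234/265; -2024/265 -1234/265 542/265]

x' = [-1144/795, -974/795, 129/265]
P' = [44174/795 35044/795 -2024/265; 35044/795 29564/795 -1234/265; -2024/265 -1234/265 542/265]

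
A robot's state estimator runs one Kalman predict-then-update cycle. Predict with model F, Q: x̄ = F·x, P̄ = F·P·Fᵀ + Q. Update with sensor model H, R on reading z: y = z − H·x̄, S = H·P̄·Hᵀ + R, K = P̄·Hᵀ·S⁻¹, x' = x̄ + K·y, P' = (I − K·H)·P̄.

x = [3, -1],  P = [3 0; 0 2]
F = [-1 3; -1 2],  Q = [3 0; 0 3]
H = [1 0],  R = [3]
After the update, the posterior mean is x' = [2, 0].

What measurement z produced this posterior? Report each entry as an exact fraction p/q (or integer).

z = [3]

x̄ = F·x = [-6, -5]
P̄ = F·P·Fᵀ + Q = [24 15; 15 14]
S = H·P̄·Hᵀ + R = [27]
K = P̄·Hᵀ·S⁻¹ = [8/9; 5/9]
x' − x̄ = [8, 5] = K·y
y = (KᵀK)⁻¹·Kᵀ·(x' − x̄) = [9]
z = y + H·x̄ = [9] + [-6] = [3]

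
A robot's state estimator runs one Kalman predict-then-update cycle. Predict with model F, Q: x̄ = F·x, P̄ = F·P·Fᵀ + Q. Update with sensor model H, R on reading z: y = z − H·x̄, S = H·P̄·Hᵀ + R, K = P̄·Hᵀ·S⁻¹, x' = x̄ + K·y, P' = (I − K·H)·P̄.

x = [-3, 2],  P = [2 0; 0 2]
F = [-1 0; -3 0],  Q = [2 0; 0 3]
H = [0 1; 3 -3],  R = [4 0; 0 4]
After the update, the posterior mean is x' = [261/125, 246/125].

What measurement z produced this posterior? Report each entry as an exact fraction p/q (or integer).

z = [2, 1]

x̄ = F·x = [3, 9]
P̄ = F·P·Fᵀ + Q = [4 6; 6 21]
S = H·P̄·Hᵀ + R = [25 -45; -45 121]
K = P̄·Hᵀ·S⁻¹ = [57/125 3/25; 129/250 -9/50]
x' − x̄ = [-114/125, -879/125] = K·y
y = (KᵀK)⁻¹·Kᵀ·(x' − x̄) = [-7, 19]
z = y + H·x̄ = [-7, 19] + [9, -18] = [2, 1]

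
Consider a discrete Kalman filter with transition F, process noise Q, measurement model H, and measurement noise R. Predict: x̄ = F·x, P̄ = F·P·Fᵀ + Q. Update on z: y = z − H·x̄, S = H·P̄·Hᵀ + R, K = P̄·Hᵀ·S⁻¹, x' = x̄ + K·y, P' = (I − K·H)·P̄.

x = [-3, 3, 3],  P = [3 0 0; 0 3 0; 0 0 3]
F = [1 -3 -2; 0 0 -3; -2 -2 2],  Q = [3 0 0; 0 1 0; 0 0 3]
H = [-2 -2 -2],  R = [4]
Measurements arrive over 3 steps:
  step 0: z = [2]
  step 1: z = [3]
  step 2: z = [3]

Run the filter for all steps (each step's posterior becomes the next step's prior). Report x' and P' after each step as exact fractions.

step 0: x̄ = F·x = [-18, -9, 6]
step 0: P̄ = F·P·Fᵀ + Q = [45 18 0; 18 28 -18; 0 -18 39]
step 0: y = z − H·x̄ = [-40]
step 0: S = H·P̄·Hᵀ + R = [452]
step 0: K = P̄·Hᵀ·S⁻¹ = [-63/226; -14/113; -21/226]
step 0: x' = x̄ + K·y = [-774/113, -457/113, 1098/113]
step 0: P' = (I − K·H)·P̄ = [1116/113 270/113 -1323/113; 270/113 2380/113 -2622/113; -1323/113 -2622/113 3966/113]
step 1: x̄ = F·x = [-1599/113, -3294/113, 4658/113]
step 1: P̄ = F·P·Fᵀ + Q = [10947/113 4167/113 -5430/113; 4167/113 35807/113 -47466/113; -5430/113 -47466/113 63907/113]
step 1: y = z − H·x̄ = [-131/113]
step 1: S = H·P̄·Hᵀ + R = [53264/113]
step 1: K = P̄·Hᵀ·S⁻¹ = [-2421/6658; 1873/6658; -11011/26632]
step 1: x' = x̄ + K·y = [-91407/6658, -196255/6658, 1110569/26632]
step 1: P' = (I − K·H)·P̄ = [115023/3329 283275/3329 -395877/3329; 283275/3329 930699/3329 -1215847/3329; -395877/3329 -1215847/3329 6457907/13316]
step 2: x̄ = F·x = [-115853/13316, -3331707/26632, 2261217/13316]
step 2: P̄ = F·P·Fᵀ + Q = [252902/3329 -136263/6658 85773/3329; -136263/6658 58134479/13316 -38714409/6658; 85773/3329 -38714409/6658 25810774/3329]
step 2: y = z − H·x̄ = [998969/13316]
step 2: S = H·P̄·Hᵀ + R = [7685995/3329]
step 2: K = P̄·Hᵀ·S⁻¹ = [-541087/7685995; 3913373/3074398; -2615737/1537199]
step 2: x' = x̄ + K·y = [-214925611/15371990, -45515108/1537199, 129603535/3074398]
step 2: P' = (I − K·H)·P̄ = [495953249/7685995 286574333/1537199 -385548548/1537199; 286574333/1537199 960635461/1537199 -1251123167/1537199; -385548548/1537199 -1251123167/1537199 1641903189/1537199]

step 0: x' = [-774/113, -457/113, 1098/113], P' = [1116/113 270/113 -1323/113; 270/113 2380/113 -2622/113; -1323/113 -2622/113 3966/113]
step 1: x' = [-91407/6658, -196255/6658, 1110569/26632], P' = [115023/3329 283275/3329 -395877/3329; 283275/3329 930699/3329 -1215847/3329; -395877/3329 -1215847/3329 6457907/13316]
step 2: x' = [-214925611/15371990, -45515108/1537199, 129603535/3074398], P' = [495953249/7685995 286574333/1537199 -385548548/1537199; 286574333/1537199 960635461/1537199 -1251123167/1537199; -385548548/1537199 -1251123167/1537199 1641903189/1537199]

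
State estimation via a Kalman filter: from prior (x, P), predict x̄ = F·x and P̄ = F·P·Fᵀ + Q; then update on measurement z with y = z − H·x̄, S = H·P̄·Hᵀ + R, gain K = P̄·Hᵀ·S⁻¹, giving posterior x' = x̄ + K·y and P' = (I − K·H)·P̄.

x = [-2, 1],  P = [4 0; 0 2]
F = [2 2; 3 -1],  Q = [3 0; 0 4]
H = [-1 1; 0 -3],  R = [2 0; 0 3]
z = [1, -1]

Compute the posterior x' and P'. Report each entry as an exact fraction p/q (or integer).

x' = [-1196/2485, 733/2485]
P' = [5192/2485 774/2485; 774/2485 818/2485]

x̄ = F·x = [-2, -7]
P̄ = F·P·Fᵀ + Q = [27 20; 20 42]
y = z − H·x̄ = [6, -22]
S = H·P̄·Hᵀ + R = [31 -66; -66 381]
K = P̄·Hᵀ·S⁻¹ = [-2209/2485 -774/2485; 22/2485 -818/2485]
x' = x̄ + K·y = [-1196/2485, 733/2485]
P' = (I − K·H)·P̄ = [5192/2485 774/2485; 774/2485 818/2485]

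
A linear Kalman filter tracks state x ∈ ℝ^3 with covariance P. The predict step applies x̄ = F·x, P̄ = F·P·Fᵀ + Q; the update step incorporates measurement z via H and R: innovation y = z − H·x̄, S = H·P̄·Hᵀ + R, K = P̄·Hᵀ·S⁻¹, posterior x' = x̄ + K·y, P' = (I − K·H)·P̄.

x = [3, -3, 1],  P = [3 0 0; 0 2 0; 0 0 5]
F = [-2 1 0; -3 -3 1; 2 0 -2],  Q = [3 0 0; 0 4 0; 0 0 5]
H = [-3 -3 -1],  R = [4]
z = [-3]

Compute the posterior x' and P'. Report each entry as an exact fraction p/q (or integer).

x̄ = F·x = [-9, 1, 4]
P̄ = F·P·Fᵀ + Q = [17 12 -12; 12 54 -28; -12 -28 37]
y = z − H·x̄ = [-23]
S = H·P̄·Hᵀ + R = [656]
K = P̄·Hᵀ·S⁻¹ = [-75/656; -85/328; 83/656]
x' = x̄ + K·y = [-4179/656, 2283/328, 715/656]
P' = (I − K·H)·P̄ = [5527/656 -2439/328 -1647/656; -2439/328 1631/164 -2129/328; -1647/656 -2129/328 17383/656]

x' = [-4179/656, 2283/328, 715/656]
P' = [5527/656 -2439/328 -1647/656; -2439/328 1631/164 -2129/328; -1647/656 -2129/328 17383/656]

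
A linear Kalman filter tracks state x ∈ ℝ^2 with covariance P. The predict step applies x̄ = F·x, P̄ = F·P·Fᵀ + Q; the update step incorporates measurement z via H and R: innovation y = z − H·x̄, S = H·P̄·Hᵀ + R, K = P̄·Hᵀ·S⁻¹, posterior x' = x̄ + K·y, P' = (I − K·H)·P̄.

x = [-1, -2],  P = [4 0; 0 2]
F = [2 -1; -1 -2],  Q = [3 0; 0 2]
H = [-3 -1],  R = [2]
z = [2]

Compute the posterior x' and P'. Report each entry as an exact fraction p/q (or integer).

x̄ = F·x = [0, 5]
P̄ = F·P·Fᵀ + Q = [21 -4; -4 14]
y = z − H·x̄ = [7]
S = H·P̄·Hᵀ + R = [181]
K = P̄·Hᵀ·S⁻¹ = [-59/181; -2/181]
x' = x̄ + K·y = [-413/181, 891/181]
P' = (I − K·H)·P̄ = [320/181 -842/181; -842/181 2530/181]

x' = [-413/181, 891/181]
P' = [320/181 -842/181; -842/181 2530/181]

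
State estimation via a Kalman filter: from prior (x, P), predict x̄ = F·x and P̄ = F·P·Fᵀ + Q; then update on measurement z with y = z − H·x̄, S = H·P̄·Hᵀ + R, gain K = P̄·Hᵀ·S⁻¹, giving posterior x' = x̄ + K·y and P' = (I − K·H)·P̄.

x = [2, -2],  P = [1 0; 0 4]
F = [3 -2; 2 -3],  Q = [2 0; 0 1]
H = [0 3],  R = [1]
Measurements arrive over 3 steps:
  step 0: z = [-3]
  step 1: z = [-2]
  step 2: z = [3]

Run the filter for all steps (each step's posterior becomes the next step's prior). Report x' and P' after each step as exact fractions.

step 0: x' = [73/37, -359/370], P' = [189/37 3/37; 3/37 41/370]
step 1: x' = [-193616/71821, -45097/71821], P' = [358357/71821 11196/71821; 11196/71821 7939/71821]
step 2: x' = [-5911678/13052953, 12729191/13052953], P' = [65852151/13052953 2052228/13052953; 2052228/13052953 1442348/13052953]

step 0: x̄ = F·x = [10, 10]
step 0: P̄ = F·P·Fᵀ + Q = [27 30; 30 41]
step 0: y = z − H·x̄ = [-33]
step 0: S = H·P̄·Hᵀ + R = [370]
step 0: K = P̄·Hᵀ·S⁻¹ = [9/37; 123/370]
step 0: x' = x̄ + K·y = [73/37, -359/370]
step 0: P' = (I − K·H)·P̄ = [189/37 3/37; 3/37 41/370]
step 1: x̄ = F·x = [1454/185, 2537/370]
step 1: P̄ = F·P·Fᵀ + Q = [8777/185 5598/185; 5598/185 7939/370]
step 1: y = z − H·x̄ = [-8351/370]
step 1: S = H·P̄·Hᵀ + R = [71821/370]
step 1: K = P̄·Hᵀ·S⁻¹ = [33588/71821; 23817/71821]
step 1: x' = x̄ + K·y = [-193616/71821, -45097/71821]
step 1: P' = (I − K·H)·P̄ = [358357/71821 11196/71821; 11196/71821 7939/71821]
step 2: x̄ = F·x = [-490654/71821, -251941/71821]
step 2: P̄ = F·P·Fᵀ + Q = [3266259/71821 2052228/71821; 2052228/71821 1442348/71821]
step 2: y = z − H·x̄ = [971286/71821]
step 2: S = H·P̄·Hᵀ + R = [13052953/71821]
step 2: K = P̄·Hᵀ·S⁻¹ = [6156684/13052953; 4327044/13052953]
step 2: x' = x̄ + K·y = [-5911678/13052953, 12729191/13052953]
step 2: P' = (I − K·H)·P̄ = [65852151/13052953 2052228/13052953; 2052228/13052953 1442348/13052953]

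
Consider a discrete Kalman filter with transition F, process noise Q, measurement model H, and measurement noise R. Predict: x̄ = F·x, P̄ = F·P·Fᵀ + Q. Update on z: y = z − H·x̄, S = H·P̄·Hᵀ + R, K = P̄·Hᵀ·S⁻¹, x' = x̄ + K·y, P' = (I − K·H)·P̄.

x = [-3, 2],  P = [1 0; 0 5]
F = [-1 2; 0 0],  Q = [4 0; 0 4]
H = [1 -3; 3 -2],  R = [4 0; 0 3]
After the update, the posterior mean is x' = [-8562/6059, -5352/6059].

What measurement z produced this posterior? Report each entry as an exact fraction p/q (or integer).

x̄ = F·x = [7, 0]
P̄ = F·P·Fᵀ + Q = [25 0; 0 4]
S = H·P̄·Hᵀ + R = [65 99; 99 244]
K = P̄·Hᵀ·S⁻¹ = [-1325/6059 2400/6059; -2136/6059 668/6059]
x' − x̄ = [-50975/6059, -5352/6059] = K·y
y = (KᵀK)⁻¹·Kᵀ·(x' − x̄) = [-5, -24]
z = y + H·x̄ = [-5, -24] + [7, 21] = [2, -3]

z = [2, -3]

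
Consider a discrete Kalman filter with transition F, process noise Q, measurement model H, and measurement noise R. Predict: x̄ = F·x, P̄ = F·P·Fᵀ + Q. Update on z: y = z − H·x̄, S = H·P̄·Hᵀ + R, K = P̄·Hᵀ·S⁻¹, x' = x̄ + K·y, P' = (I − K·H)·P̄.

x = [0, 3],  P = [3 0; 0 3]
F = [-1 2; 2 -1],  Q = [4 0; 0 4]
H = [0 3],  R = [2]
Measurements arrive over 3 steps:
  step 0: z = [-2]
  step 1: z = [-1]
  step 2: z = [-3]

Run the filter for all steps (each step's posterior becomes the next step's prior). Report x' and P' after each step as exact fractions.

step 0: x̄ = F·x = [6, -3]
step 0: P̄ = F·P·Fᵀ + Q = [19 -12; -12 19]
step 0: y = z − H·x̄ = [7]
step 0: S = H·P̄·Hᵀ + R = [173]
step 0: K = P̄·Hᵀ·S⁻¹ = [-36/173; 57/173]
step 0: x' = x̄ + K·y = [786/173, -120/173]
step 0: P' = (I − K·H)·P̄ = [1991/173 -24/173; -24/173 38/173]
step 1: x̄ = F·x = [-1026/173, 1692/173]
step 1: P̄ = F·P·Fᵀ + Q = [2931/173 -4178/173; -4178/173 8790/173]
step 1: y = z − H·x̄ = [-5249/173]
step 1: S = H·P̄·Hᵀ + R = [79456/173]
step 1: K = P̄·Hᵀ·S⁻¹ = [-6267/39728; 13185/39728]
step 1: x' = x̄ + K·y = [-45465/39728, -11493/39728]
step 1: P' = (I − K·H)·P̄ = [109515/19864 -2089/19864; -2089/19864 4395/19864]
step 2: x̄ = F·x = [22479/39728, -79437/39728]
step 2: P̄ = F·P·Fᵀ + Q = [214907/19864 -238265/19864; -238265/19864 530267/19864]
step 2: y = z − H·x̄ = [119127/39728]
step 2: S = H·P̄·Hᵀ + R = [4812131/19864]
step 2: K = P̄·Hᵀ·S⁻¹ = [-714795/4812131; 1590801/4812131]
step 2: x' = x̄ + K·y = [579453/4812131, -4851840/4812131]
step 2: P' = (I − K·H)·P̄ = [26340553/4812131 -476530/4812131; -476530/4812131 1060534/4812131]

step 0: x' = [786/173, -120/173], P' = [1991/173 -24/173; -24/173 38/173]
step 1: x' = [-45465/39728, -11493/39728], P' = [109515/19864 -2089/19864; -2089/19864 4395/19864]
step 2: x' = [579453/4812131, -4851840/4812131], P' = [26340553/4812131 -476530/4812131; -476530/4812131 1060534/4812131]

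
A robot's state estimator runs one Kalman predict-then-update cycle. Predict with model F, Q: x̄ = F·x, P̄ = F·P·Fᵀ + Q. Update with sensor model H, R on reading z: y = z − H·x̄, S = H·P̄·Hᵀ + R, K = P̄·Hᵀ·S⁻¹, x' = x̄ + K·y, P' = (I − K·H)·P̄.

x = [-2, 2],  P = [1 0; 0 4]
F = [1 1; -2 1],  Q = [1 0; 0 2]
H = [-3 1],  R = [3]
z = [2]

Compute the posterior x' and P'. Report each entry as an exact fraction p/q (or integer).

x' = [64/55, 314/55]
P' = [74/55 174/55; 174/55 534/55]

x̄ = F·x = [0, 6]
P̄ = F·P·Fᵀ + Q = [6 2; 2 10]
y = z − H·x̄ = [-4]
S = H·P̄·Hᵀ + R = [55]
K = P̄·Hᵀ·S⁻¹ = [-16/55; 4/55]
x' = x̄ + K·y = [64/55, 314/55]
P' = (I − K·H)·P̄ = [74/55 174/55; 174/55 534/55]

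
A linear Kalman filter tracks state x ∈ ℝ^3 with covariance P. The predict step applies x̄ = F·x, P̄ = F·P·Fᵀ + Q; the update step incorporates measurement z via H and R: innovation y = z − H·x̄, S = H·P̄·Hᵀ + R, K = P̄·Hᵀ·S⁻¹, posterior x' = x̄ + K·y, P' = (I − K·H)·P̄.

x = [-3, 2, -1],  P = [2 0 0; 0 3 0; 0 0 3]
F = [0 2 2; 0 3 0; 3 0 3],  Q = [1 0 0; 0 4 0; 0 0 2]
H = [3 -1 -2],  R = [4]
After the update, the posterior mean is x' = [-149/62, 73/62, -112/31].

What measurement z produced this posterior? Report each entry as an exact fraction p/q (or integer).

x̄ = F·x = [2, 6, -12]
P̄ = F·P·Fᵀ + Q = [25 18 18; 18 31 0; 18 0 47]
S = H·P̄·Hᵀ + R = [124]
K = P̄·Hᵀ·S⁻¹ = [21/124; 23/124; -10/31]
x' − x̄ = [-273/62, -299/62, 260/31] = K·y
y = (KᵀK)⁻¹·Kᵀ·(x' − x̄) = [-26]
z = y + H·x̄ = [-26] + [24] = [-2]

z = [-2]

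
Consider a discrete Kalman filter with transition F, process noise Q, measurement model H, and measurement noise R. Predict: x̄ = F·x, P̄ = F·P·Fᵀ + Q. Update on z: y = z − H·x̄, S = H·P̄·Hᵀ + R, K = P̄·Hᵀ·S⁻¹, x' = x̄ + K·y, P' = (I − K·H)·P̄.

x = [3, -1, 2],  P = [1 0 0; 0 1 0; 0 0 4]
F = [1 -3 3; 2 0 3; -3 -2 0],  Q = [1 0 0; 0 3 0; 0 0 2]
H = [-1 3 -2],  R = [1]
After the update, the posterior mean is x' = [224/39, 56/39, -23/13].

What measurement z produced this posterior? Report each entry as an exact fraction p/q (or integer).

x̄ = F·x = [12, 12, -7]
P̄ = F·P·Fᵀ + Q = [47 38 3; 38 43 -6; 3 -6 15]
S = H·P̄·Hᵀ + R = [351]
K = P̄·Hᵀ·S⁻¹ = [61/351; 103/351; -17/117]
x' − x̄ = [-244/39, -412/39, 68/13] = K·y
y = (KᵀK)⁻¹·Kᵀ·(x' − x̄) = [-36]
z = y + H·x̄ = [-36] + [38] = [2]

z = [2]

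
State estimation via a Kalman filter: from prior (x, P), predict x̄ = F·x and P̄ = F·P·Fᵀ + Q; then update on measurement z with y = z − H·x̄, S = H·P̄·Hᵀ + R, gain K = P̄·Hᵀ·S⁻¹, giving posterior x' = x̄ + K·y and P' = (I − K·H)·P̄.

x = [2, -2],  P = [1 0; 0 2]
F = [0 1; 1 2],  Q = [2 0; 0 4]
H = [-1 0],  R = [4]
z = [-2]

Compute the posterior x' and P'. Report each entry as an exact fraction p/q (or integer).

x̄ = F·x = [-2, -2]
P̄ = F·P·Fᵀ + Q = [4 4; 4 13]
y = z − H·x̄ = [-4]
S = H·P̄·Hᵀ + R = [8]
K = P̄·Hᵀ·S⁻¹ = [-1/2; -1/2]
x' = x̄ + K·y = [0, 0]
P' = (I − K·H)·P̄ = [2 2; 2 11]

x' = [0, 0]
P' = [2 2; 2 11]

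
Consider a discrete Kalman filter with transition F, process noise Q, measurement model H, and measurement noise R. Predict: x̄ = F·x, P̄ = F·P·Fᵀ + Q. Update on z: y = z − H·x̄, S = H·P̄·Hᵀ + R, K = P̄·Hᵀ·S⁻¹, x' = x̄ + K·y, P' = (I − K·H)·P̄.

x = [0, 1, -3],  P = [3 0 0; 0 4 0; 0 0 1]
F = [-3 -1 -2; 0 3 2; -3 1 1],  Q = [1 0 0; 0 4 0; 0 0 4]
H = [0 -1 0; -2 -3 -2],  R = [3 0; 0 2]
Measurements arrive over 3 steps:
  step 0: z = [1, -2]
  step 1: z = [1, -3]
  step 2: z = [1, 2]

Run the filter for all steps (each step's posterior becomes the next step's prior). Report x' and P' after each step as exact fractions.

step 0: x̄ = F·x = [5, -3, -2]
step 0: P̄ = F·P·Fᵀ + Q = [36 -16 21; -16 44 14; 21 14 36]
step 0: y = z − H·x̄ = [-2, -5]
step 0: S = H·P̄·Hᵀ + R = [47 128; 128 830]
step 0: K = P̄·Hᵀ·S⁻¹ = [10864/11313 -2575/11313; -3356/3771 -64/3771; 4174/11313 -2770/11313]
step 0: x' = x̄ + K·y = [15904/3771, -1427/1257, -5708/3771]
step 0: P' = (I − K·H)·P̄ = [63494/11313 -10864/3771 -12031/11313; -10864/3771 3356/1257 -4174/3771; -12031/11313 -4174/3771 33584/11313]
step 1: x̄ = F·x = [-32015/3771, -24259/3771, -57701/3771]
step 1: P̄ = F·P·Fᵀ + Q = [357287/11313 240742/11313 475547/11313; 240742/11313 301160/11313 460684/11313; 475547/11313 460684/11313 923180/11313]
step 1: y = z − H·x̄ = [-20488/3771, -263522/3771]
step 1: S = H·P̄·Hᵀ + R = [335099/11313 2306332/11313; 2306332/11313 20076422/11313]
step 1: K = P̄·Hᵀ·S⁻¹ = [29790434/62247929 -10826037/62247929; -32133296/62247929 -3459498/62247929; 17256344/62247929 -14941131/62247929]
step 1: x' = x̄ + K·y = [66211897/62247929, 15891883/62247929, -2121189/62247929]
step 1: P' = (I − K·H)·P̄ = [314749021/62247929 -89371302/62247929 -169866031/62247929; -89371302/62247929 96399888/62247929 -51769032/62247929; -169866031/62247929 -51769032/62247929 262460710/62247929]
step 2: x̄ = F·x = [-210285196/62247929, 43433271/62247929, -184864997/62247929]
step 2: P̄ = F·P·Fᵀ + Q = [1259535534/62247929 898647656/62247929 1857128884/62247929; 898647656/62247929 1545205164/62247929 2378813828/62247929; 1857128884/62247929 2378813828/62247929 4892479437/62247929]
step 2: y = z − H·x̄ = [105681200/62247929, -535504715/62247929]
step 2: S = H·P̄·Hᵀ + R = [1731948951/62247929 11190538460/62247929; 11190538460/62247929 92825971098/62247929]
step 2: K = P̄·Hᵀ·S⁻¹ = [132578854144/285484937531 -43444752818/285484937531; -146245980884/285484937531 -16785807690/285484937531; 81194847952/285484937531 -73253029937/285484937531]
step 2: x' = x̄ + K·y = [-365591177614/285484937531, 95311975219/285484937531, -79810851788/285484937531]
step 2: P' = (I − K·H)·P̄ = [1458523919474/285484937531 -397736562432/285484937531 -818474323008/285484937531; -397736562432/285484937531 438737942652/285484937531 -243584543856/285484937531; -818474323008/285484937531 -243584543856/285484937531 1257104168729/285484937531]

step 0: x' = [15904/3771, -1427/1257, -5708/3771], P' = [63494/11313 -10864/3771 -12031/11313; -10864/3771 3356/1257 -4174/3771; -12031/11313 -4174/3771 33584/11313]
step 1: x' = [66211897/62247929, 15891883/62247929, -2121189/62247929], P' = [314749021/62247929 -89371302/62247929 -169866031/62247929; -89371302/62247929 96399888/62247929 -51769032/62247929; -169866031/62247929 -51769032/62247929 262460710/62247929]
step 2: x' = [-365591177614/285484937531, 95311975219/285484937531, -79810851788/285484937531], P' = [1458523919474/285484937531 -397736562432/285484937531 -818474323008/285484937531; -397736562432/285484937531 438737942652/285484937531 -243584543856/285484937531; -818474323008/285484937531 -243584543856/285484937531 1257104168729/285484937531]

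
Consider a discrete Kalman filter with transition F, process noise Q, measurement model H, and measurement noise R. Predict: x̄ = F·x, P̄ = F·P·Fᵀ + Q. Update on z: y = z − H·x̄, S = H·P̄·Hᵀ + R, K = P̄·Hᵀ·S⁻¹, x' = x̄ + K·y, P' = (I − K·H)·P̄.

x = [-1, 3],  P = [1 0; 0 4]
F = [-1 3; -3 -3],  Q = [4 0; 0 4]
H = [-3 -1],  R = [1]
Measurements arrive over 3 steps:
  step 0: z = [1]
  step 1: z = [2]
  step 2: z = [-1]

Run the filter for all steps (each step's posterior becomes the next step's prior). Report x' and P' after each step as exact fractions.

step 0: x̄ = F·x = [10, -6]
step 0: P̄ = F·P·Fᵀ + Q = [41 -33; -33 49]
step 0: y = z − H·x̄ = [25]
step 0: S = H·P̄·Hᵀ + R = [221]
step 0: K = P̄·Hᵀ·S⁻¹ = [-90/221; 50/221]
step 0: x' = x̄ + K·y = [-40/221, -76/221]
step 0: P' = (I − K·H)·P̄ = [961/221 -2793/221; -2793/221 8329/221]
step 1: x̄ = F·x = [-188/221, 348/221]
step 1: P̄ = F·P·Fᵀ + Q = [93564/221 -55320/221; -55320/221 34220/221]
step 1: y = z − H·x̄ = [226/221]
step 1: S = H·P̄·Hᵀ + R = [544597/221]
step 1: K = P̄·Hᵀ·S⁻¹ = [-225372/544597; 131740/544597]
step 1: x' = x̄ + K·y = [-693748/544597, 992276/544597]
step 1: P' = (I − K·H)·P̄ = [733644/544597 -1975560/544597; -1975560/544597 5794940/544597]
step 2: x̄ = F·x = [3670576/544597, -47136/28663]
step 2: P̄ = F·P·Fᵀ + Q = [66919852/544597 -2005272/28663; -2005272/28663 1335556/28663]
step 2: y = z − H·x̄ = [9571547/544597]
step 2: S = H·P̄·Hᵀ + R = [399597821/544597]
step 2: K = P̄·Hᵀ·S⁻¹ = [-162659388/399597821; 88924940/399597821]
step 2: x' = x̄ + K·y = [-165531220/399597821, 905763028/399597821]
step 2: P' = (I − K·H)·P̄ = [519559484/399597821 -1396019064/399597821; -1396019064/399597821 4099132252/399597821]

step 0: x' = [-40/221, -76/221], P' = [961/221 -2793/221; -2793/221 8329/221]
step 1: x' = [-693748/544597, 992276/544597], P' = [733644/544597 -1975560/544597; -1975560/544597 5794940/544597]
step 2: x' = [-165531220/399597821, 905763028/399597821], P' = [519559484/399597821 -1396019064/399597821; -1396019064/399597821 4099132252/399597821]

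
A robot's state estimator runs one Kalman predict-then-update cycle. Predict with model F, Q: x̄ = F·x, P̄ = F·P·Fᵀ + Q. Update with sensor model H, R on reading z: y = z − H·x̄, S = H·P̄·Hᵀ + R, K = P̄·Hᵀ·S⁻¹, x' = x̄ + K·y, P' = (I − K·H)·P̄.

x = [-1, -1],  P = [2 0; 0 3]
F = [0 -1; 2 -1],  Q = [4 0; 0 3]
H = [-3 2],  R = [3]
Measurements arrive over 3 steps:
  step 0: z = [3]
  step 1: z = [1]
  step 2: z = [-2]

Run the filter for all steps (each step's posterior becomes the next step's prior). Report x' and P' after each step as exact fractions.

step 0: x̄ = F·x = [1, -1]
step 0: P̄ = F·P·Fᵀ + Q = [7 3; 3 14]
step 0: y = z − H·x̄ = [8]
step 0: S = H·P̄·Hᵀ + R = [86]
step 0: K = P̄·Hᵀ·S⁻¹ = [-15/86; 19/86]
step 0: x' = x̄ + K·y = [-17/43, 33/43]
step 0: P' = (I − K·H)·P̄ = [377/86 543/86; 543/86 843/86]
step 1: x̄ = F·x = [-33/43, -67/43]
step 1: P̄ = F·P·Fᵀ + Q = [1187/86 -243/86; -243/86 437/86]
step 1: y = z − H·x̄ = [78/43]
step 1: S = H·P̄·Hᵀ + R = [15605/86]
step 1: K = P̄·Hᵀ·S⁻¹ = [-4047/15605; 1603/15605]
step 1: x' = x̄ + K·y = [-19317/15605, -21407/15605]
step 1: P' = (I − K·H)·P̄ = [24941/15605 31341/15605; 31341/15605 49416/15605]
step 2: x̄ = F·x = [21407/15605, -17227/15605]
step 2: P̄ = F·P·Fᵀ + Q = [111836/15605 -13266/15605; -13266/15605 70631/15605]
step 2: y = z − H·x̄ = [13493/3121]
step 2: S = H·P̄·Hᵀ + R = [299011/3121]
step 2: K = P̄·Hᵀ·S⁻¹ = [-72408/299011; 36212/299011]
step 2: x' = x̄ + K·y = [485717/1495055, -867677/1495055]
step 2: P' = (I − K·H)·P̄ = [2315156/1495055 2929674/1495055; 2929674/1495055 4666101/1495055]

step 0: x' = [-17/43, 33/43], P' = [377/86 543/86; 543/86 843/86]
step 1: x' = [-19317/15605, -21407/15605], P' = [24941/15605 31341/15605; 31341/15605 49416/15605]
step 2: x' = [485717/1495055, -867677/1495055], P' = [2315156/1495055 2929674/1495055; 2929674/1495055 4666101/1495055]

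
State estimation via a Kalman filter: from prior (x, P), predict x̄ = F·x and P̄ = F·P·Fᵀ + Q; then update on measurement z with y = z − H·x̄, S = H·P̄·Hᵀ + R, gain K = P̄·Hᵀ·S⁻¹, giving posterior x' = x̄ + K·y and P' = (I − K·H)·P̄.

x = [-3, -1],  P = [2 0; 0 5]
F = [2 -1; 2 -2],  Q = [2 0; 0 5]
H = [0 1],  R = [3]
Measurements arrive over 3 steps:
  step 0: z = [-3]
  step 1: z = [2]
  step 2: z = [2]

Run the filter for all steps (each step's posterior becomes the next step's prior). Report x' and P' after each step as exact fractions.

step 0: x̄ = F·x = [-5, -4]
step 0: P̄ = F·P·Fᵀ + Q = [15 18; 18 33]
step 0: y = z − H·x̄ = [1]
step 0: S = H·P̄·Hᵀ + R = [36]
step 0: K = P̄·Hᵀ·S⁻¹ = [1/2; 11/12]
step 0: x' = x̄ + K·y = [-9/2, -37/12]
step 0: P' = (I − K·H)·P̄ = [6 3/2; 3/2 11/4]
step 1: x̄ = F·x = [-71/12, -17/6]
step 1: P̄ = F·P·Fᵀ + Q = [91/4 41/2; 41/2 28]
step 1: y = z − H·x̄ = [29/6]
step 1: S = H·P̄·Hᵀ + R = [31]
step 1: K = P̄·Hᵀ·S⁻¹ = [41/62; 28/31]
step 1: x' = x̄ + K·y = [-253/93, 95/62]
step 1: P' = (I − K·H)·P̄ = [285/31 123/62; 123/62 84/31]
step 2: x̄ = F·x = [-1297/186, -791/93]
step 2: P̄ = F·P·Fᵀ + Q = [1040/31 939/31; 939/31 1139/31]
step 2: y = z − H·x̄ = [977/93]
step 2: S = H·P̄·Hᵀ + R = [1232/31]
step 2: K = P̄·Hᵀ·S⁻¹ = [939/1232; 1139/1232]
step 2: x' = x̄ + K·y = [3821/3696, 1487/1232]
step 2: P' = (I − K·H)·P̄ = [12889/1232 2817/1232; 2817/1232 3417/1232]

step 0: x' = [-9/2, -37/12], P' = [6 3/2; 3/2 11/4]
step 1: x' = [-253/93, 95/62], P' = [285/31 123/62; 123/62 84/31]
step 2: x' = [3821/3696, 1487/1232], P' = [12889/1232 2817/1232; 2817/1232 3417/1232]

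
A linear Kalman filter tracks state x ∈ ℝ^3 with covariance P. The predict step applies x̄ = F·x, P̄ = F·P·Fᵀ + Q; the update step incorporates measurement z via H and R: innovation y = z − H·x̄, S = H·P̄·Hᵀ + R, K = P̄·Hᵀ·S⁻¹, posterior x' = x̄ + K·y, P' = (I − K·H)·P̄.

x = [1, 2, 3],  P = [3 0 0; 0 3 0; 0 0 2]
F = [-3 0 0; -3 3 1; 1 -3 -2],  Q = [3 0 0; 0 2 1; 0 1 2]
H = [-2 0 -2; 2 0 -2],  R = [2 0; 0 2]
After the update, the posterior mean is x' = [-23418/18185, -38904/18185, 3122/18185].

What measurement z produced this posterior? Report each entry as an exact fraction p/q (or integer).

x̄ = F·x = [-3, 6, -11]
P̄ = F·P·Fᵀ + Q = [30 27 -9; 27 58 -39; -9 -39 40]
S = H·P̄·Hᵀ + R = [210 40; 40 354]
K = P̄·Hᵀ·S⁻¹ = [-4497/18185 903/3637; 804/18185 1338/3637; -4507/18185 -905/3637]
x' − x̄ = [31137/18185, -148014/18185, 203157/18185] = K·y
y = (KᵀK)⁻¹·Kᵀ·(x' − x̄) = [-26, -19]
z = y + H·x̄ = [-26, -19] + [28, 16] = [2, -3]

z = [2, -3]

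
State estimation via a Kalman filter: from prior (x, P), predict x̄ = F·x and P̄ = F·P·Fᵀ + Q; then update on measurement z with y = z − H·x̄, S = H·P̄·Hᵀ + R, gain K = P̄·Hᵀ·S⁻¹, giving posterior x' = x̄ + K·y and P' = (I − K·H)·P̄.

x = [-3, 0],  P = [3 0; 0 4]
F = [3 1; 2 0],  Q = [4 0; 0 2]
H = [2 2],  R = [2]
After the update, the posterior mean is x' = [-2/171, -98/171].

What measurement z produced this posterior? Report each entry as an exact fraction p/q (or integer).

x̄ = F·x = [-9, -6]
P̄ = F·P·Fᵀ + Q = [35 18; 18 14]
S = H·P̄·Hᵀ + R = [342]
K = P̄·Hᵀ·S⁻¹ = [53/171; 32/171]
x' − x̄ = [1537/171, 928/171] = K·y
y = (KᵀK)⁻¹·Kᵀ·(x' − x̄) = [29]
z = y + H·x̄ = [29] + [-30] = [-1]

z = [-1]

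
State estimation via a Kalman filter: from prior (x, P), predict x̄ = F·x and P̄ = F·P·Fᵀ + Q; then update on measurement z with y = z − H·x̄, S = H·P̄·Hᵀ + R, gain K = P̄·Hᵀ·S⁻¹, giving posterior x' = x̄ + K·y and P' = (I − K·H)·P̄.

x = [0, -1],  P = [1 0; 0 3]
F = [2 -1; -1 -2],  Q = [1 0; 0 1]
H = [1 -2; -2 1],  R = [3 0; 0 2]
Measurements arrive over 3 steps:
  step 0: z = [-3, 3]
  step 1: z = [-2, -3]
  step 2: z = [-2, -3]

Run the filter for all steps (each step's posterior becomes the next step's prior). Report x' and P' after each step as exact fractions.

step 0: x' = [-65/88, 217/176], P' = [23/22 41/44; 41/44 119/88]
step 1: x' = [405/1006, 1376/39737], P' = [345/503 282/503; 282/503 38706/39737]
step 2: x' = [21190217/12403112, 2014392/1550389], P' = [4260509/6201556 868291/1550389; 868291/1550389 1494932/1550389]

step 0: x̄ = F·x = [1, 2]
step 0: P̄ = F·P·Fᵀ + Q = [8 4; 4 14]
step 0: y = z − H·x̄ = [0, 3]
step 0: S = H·P̄·Hᵀ + R = [51 -24; -24 32]
step 0: K = P̄·Hᵀ·S⁻¹ = [-3/11 -51/88; -13/22 -45/176]
step 0: x' = x̄ + K·y = [-65/88, 217/176]
step 0: P' = (I − K·H)·P̄ = [23/22 41/44; 41/44 119/88]
step 1: x̄ = F·x = [-477/176, -19/11]
step 1: P̄ = F·P·Fᵀ + Q = [247/88 -24/11; -24/11 123/11]
step 1: y = z − H·x̄ = [-483/176, -589/88]
step 1: S = H·P̄·Hᵀ + R = [5215/88 -1711/44; -1711/44 729/22]
step 1: K = P̄·Hᵀ·S⁻¹ = [-73/503 -204/503; -18378/39737 -2925/39737]
step 1: x' = x̄ + K·y = [405/1006, 1376/39737]
step 1: P' = (I − K·H)·P̄ = [345/503 282/503; 282/503 38706/39737]
step 2: x̄ = F·x = [30619/39737, -37499/79474]
step 2: P̄ = F·P·Fᵀ + Q = [98351/39737 -43932/39737; -43932/39737 310928/39737]
step 2: y = z − H·x̄ = [-147592/39737, -993/1006]
step 2: S = H·P̄·Hᵀ + R = [1637002/39737 -13142/503; -13142/503 12146/503]
step 2: K = P̄·Hᵀ·S⁻¹ = [-895273/6201556 -2523927/6201556; -707191/1550389 -120825/1550389]
step 2: x' = x̄ + K·y = [21190217/12403112, 2014392/1550389]
step 2: P' = (I − K·H)·P̄ = [4260509/6201556 868291/1550389; 868291/1550389 1494932/1550389]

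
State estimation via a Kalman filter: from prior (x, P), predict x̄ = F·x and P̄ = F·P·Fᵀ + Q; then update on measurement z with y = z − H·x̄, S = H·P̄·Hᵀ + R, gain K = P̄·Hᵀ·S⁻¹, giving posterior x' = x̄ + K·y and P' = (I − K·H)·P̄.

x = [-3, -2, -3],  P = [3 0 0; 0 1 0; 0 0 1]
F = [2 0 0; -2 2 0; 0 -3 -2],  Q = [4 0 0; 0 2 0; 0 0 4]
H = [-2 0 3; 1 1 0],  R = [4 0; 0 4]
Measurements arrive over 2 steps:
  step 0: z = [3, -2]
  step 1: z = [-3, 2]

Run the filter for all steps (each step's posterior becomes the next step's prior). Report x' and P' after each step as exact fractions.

step 0: x' = [538/1209, -500/403, 21/13], P' = [13736/1209 -4544/403 96/13; -4544/403 5532/403 -96/13; 96/13 -96/13 68/13]
step 1: x' = [-4524758/1897675, 7677464/1897675, -4947816/1897675], P' = [33859972/1897675 -40180876/1897675 22143744/1897675; -40180876/1897675 53408008/1897675 -26419152/1897675; 22143744/1897675 -26419152/1897675 15302088/1897675]

step 0: x̄ = F·x = [-6, 2, 12]
step 0: P̄ = F·P·Fᵀ + Q = [16 -12 0; -12 18 -6; 0 -6 17]
step 0: y = z − H·x̄ = [-45, 2]
step 0: S = H·P̄·Hᵀ + R = [221 -26; -26 14]
step 0: K = P̄·Hᵀ·S⁻¹ = [-172/1209 2/93; 40/403 19/31; 3/13 0]
step 0: x' = x̄ + K·y = [538/1209, -500/403, 21/13]
step 0: P' = (I − K·H)·P̄ = [13736/1209 -4544/403 96/13; -4544/403 5532/403 -96/13; 96/13 -96/13 68/13]
step 1: x̄ = F·x = [1076/1209, -4076/1209, 198/403]
step 1: P̄ = F·P·Fᵀ + Q = [59780/1209 -109472/1209 15360/403; -109472/1209 232802/1209 -36648/403; 15360/403 -36648/403 24120/403]
step 1: y = z − H·x̄ = [-3257/1209, 1806/403]
step 1: S = H·P̄·Hᵀ + R = [342236/1209 -30736/403; -30736/403 26158/403]
step 1: K = P̄·Hᵀ·S⁻¹ = [-322178/1897675 -1580226/1897675; 276074/1897675 3306783/1897675; 404694/1897675 -1068852/1897675]
step 1: x' = x̄ + K·y = [-4524758/1897675, 7677464/1897675, -4947816/1897675]
step 1: P' = (I − K·H)·P̄ = [33859972/1897675 -40180876/1897675 22143744/1897675; -40180876/1897675 53408008/1897675 -26419152/1897675; 22143744/1897675 -26419152/1897675 15302088/1897675]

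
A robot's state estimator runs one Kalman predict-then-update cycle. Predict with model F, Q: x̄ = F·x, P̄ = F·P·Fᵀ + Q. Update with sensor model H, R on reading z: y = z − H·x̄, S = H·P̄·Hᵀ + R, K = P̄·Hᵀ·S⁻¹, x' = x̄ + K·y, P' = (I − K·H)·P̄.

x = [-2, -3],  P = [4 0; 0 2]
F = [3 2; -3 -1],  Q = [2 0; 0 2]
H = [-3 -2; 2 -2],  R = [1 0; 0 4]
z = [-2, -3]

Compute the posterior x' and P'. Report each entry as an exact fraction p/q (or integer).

x̄ = F·x = [-12, 9]
P̄ = F·P·Fᵀ + Q = [46 -40; -40 40]
y = z − H·x̄ = [-20, 39]
S = H·P̄·Hᵀ + R = [95 -196; -196 668]
K = P̄·Hᵀ·S⁻¹ = [-1258/6261 1243/6261; -1160/6261 -1840/6261]
x' = x̄ + K·y = [-1495/6261, 7789/6261]
P' = (I − K·H)·P̄ = [1246/6261 -1240/6261; -1240/6261 2440/6261]

x' = [-1495/6261, 7789/6261]
P' = [1246/6261 -1240/6261; -1240/6261 2440/6261]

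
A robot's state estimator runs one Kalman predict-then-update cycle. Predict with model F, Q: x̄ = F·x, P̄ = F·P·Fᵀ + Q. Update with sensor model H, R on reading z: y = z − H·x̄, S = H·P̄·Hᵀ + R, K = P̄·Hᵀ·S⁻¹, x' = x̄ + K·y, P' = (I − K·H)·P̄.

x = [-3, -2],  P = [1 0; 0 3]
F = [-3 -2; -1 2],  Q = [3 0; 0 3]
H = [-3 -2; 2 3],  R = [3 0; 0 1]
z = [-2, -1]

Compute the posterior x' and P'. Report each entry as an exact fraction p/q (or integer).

x' = [16141/8146, -13511/8146]
P' = [9465/8146 -7299/8146; -7299/8146 6411/8146]

x̄ = F·x = [13, -1]
P̄ = F·P·Fᵀ + Q = [24 -9; -9 16]
y = z − H·x̄ = [35, -24]
S = H·P̄·Hᵀ + R = [175 -123; -123 133]
K = P̄·Hᵀ·S⁻¹ = [-4599/8146 -2967/8146; 3025/8146 4635/8146]
x' = x̄ + K·y = [16141/8146, -13511/8146]
P' = (I − K·H)·P̄ = [9465/8146 -7299/8146; -7299/8146 6411/8146]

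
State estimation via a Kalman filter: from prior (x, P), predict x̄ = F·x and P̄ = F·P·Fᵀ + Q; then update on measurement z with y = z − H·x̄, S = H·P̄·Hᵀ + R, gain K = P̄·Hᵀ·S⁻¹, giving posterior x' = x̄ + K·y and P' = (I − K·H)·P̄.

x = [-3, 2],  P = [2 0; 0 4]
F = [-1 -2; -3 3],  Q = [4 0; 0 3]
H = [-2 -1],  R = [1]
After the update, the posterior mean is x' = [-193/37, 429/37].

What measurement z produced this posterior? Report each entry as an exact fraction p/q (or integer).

z = [-1]

x̄ = F·x = [-1, 15]
P̄ = F·P·Fᵀ + Q = [22 -18; -18 57]
S = H·P̄·Hᵀ + R = [74]
K = P̄·Hᵀ·S⁻¹ = [-13/37; -21/74]
x' − x̄ = [-156/37, -126/37] = K·y
y = (KᵀK)⁻¹·Kᵀ·(x' − x̄) = [12]
z = y + H·x̄ = [12] + [-13] = [-1]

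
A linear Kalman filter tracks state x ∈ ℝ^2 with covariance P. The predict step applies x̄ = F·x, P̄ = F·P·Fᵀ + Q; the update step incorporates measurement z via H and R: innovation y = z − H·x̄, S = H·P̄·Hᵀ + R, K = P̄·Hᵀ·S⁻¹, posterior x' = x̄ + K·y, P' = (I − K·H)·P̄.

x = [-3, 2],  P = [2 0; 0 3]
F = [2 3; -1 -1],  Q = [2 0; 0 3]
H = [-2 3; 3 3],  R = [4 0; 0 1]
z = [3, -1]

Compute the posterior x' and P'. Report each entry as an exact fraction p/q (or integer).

x' = [-24012/29639, 14639/29639]
P' = [5863/29639 -3862/29639; -3862/29639 5112/29639]

x̄ = F·x = [0, 1]
P̄ = F·P·Fᵀ + Q = [37 -13; -13 8]
y = z − H·x̄ = [0, -4]
S = H·P̄·Hᵀ + R = [380 -189; -189 172]
K = P̄·Hᵀ·S⁻¹ = [-5828/29639 6003/29639; 5765/29639 3750/29639]
x' = x̄ + K·y = [-24012/29639, 14639/29639]
P' = (I − K·H)·P̄ = [5863/29639 -3862/29639; -3862/29639 5112/29639]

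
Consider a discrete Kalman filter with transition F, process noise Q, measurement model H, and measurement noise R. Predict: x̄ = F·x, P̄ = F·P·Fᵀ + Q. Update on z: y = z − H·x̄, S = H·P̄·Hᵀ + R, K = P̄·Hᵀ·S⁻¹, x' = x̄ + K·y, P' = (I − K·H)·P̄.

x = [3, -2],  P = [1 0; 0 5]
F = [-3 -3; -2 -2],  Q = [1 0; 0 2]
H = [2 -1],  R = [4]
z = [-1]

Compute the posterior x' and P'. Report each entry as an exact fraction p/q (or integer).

x' = [-48/53, -37/53]
P' = [177/53 206/53; 206/53 320/53]

x̄ = F·x = [-3, -2]
P̄ = F·P·Fᵀ + Q = [55 36; 36 26]
y = z − H·x̄ = [3]
S = H·P̄·Hᵀ + R = [106]
K = P̄·Hᵀ·S⁻¹ = [37/53; 23/53]
x' = x̄ + K·y = [-48/53, -37/53]
P' = (I − K·H)·P̄ = [177/53 206/53; 206/53 320/53]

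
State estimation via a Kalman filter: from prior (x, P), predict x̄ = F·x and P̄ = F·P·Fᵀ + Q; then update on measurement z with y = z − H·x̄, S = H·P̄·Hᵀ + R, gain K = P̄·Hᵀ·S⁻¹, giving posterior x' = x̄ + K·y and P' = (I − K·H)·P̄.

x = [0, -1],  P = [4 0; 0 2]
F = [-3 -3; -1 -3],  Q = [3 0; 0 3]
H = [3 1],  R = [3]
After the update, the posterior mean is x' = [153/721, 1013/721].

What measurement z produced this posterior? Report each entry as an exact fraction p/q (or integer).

z = [2]

x̄ = F·x = [3, 3]
P̄ = F·P·Fᵀ + Q = [57 30; 30 25]
S = H·P̄·Hᵀ + R = [721]
K = P̄·Hᵀ·S⁻¹ = [201/721; 115/721]
x' − x̄ = [-2010/721, -1150/721] = K·y
y = (KᵀK)⁻¹·Kᵀ·(x' − x̄) = [-10]
z = y + H·x̄ = [-10] + [12] = [2]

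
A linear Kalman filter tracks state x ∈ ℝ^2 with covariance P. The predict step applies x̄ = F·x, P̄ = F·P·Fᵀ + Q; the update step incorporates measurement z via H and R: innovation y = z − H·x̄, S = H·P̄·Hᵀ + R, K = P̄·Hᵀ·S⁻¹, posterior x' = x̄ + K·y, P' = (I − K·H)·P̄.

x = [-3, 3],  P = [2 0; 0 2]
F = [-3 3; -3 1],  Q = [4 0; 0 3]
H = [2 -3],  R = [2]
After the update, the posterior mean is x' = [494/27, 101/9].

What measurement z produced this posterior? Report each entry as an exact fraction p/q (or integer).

z = [3]

x̄ = F·x = [18, 12]
P̄ = F·P·Fᵀ + Q = [40 24; 24 23]
S = H·P̄·Hᵀ + R = [81]
K = P̄·Hᵀ·S⁻¹ = [8/81; -7/27]
x' − x̄ = [8/27, -7/9] = K·y
y = (KᵀK)⁻¹·Kᵀ·(x' − x̄) = [3]
z = y + H·x̄ = [3] + [0] = [3]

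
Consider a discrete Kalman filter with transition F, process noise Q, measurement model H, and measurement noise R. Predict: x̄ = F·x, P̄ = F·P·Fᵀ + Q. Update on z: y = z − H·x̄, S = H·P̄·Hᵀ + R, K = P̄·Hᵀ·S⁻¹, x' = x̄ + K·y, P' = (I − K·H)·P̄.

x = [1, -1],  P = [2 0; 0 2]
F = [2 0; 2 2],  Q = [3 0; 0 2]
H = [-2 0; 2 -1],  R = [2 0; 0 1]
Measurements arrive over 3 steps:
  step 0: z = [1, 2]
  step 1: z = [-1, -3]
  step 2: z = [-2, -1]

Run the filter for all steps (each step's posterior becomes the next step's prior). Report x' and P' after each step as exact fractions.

step 0: x̄ = F·x = [2, 0]
step 0: P̄ = F·P·Fᵀ + Q = [11 8; 8 18]
step 0: y = z − H·x̄ = [5, -2]
step 0: S = H·P̄·Hᵀ + R = [46 -28; -28 31]
step 0: K = P̄·Hᵀ·S⁻¹ = [-145/321 14/321; -92/107 -90/107]
step 0: x' = x̄ + K·y = [-37/107, -280/107]
step 0: P' = (I − K·H)·P̄ = [145/321 92/107; 92/107 274/107]
step 1: x̄ = F·x = [-74/107, -634/107]
step 1: P̄ = F·P·Fᵀ + Q = [1543/321 1684/321; 1684/321 6718/321]
step 1: y = z − H·x̄ = [-255/107, -807/107]
step 1: S = H·P̄·Hᵀ + R = [6814/321 -2804/321; -2804/321 6475/321]
step 1: K = P̄·Hᵀ·S⁻¹ = [-25001/56477 1402/56477; -48600/56477 -50266/56477]
step 1: x' = x̄ + K·y = [9949/56477, 160292/56477]
step 1: P' = (I − K·H)·P̄ = [25001/56477 48600/56477; 48600/56477 147466/56477]
step 2: x̄ = F·x = [19898/56477, 340482/56477]
step 2: P̄ = F·P·Fᵀ + Q = [269435/56477 294404/56477; 294404/56477 1191622/56477]
step 2: y = z − H·x̄ = [-73158/56477, 244209/56477]
step 2: S = H·P̄·Hᵀ + R = [1190694/56477 -488932/56477; -488932/56477 1148223/56477]
step 2: K = P̄·Hᵀ·S⁻¹ = [-4419637/9987497 244466/9987497; -8594808/9987497 -8903218/9987497]
step 2: x' = x̄ + K·y = [10300898/9987497, 32846928/9987497]
step 2: P' = (I − K·H)·P̄ = [4419637/9987497 8594808/9987497; 8594808/9987497 26092834/9987497]

step 0: x' = [-37/107, -280/107], P' = [145/321 92/107; 92/107 274/107]
step 1: x' = [9949/56477, 160292/56477], P' = [25001/56477 48600/56477; 48600/56477 147466/56477]
step 2: x' = [10300898/9987497, 32846928/9987497], P' = [4419637/9987497 8594808/9987497; 8594808/9987497 26092834/9987497]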